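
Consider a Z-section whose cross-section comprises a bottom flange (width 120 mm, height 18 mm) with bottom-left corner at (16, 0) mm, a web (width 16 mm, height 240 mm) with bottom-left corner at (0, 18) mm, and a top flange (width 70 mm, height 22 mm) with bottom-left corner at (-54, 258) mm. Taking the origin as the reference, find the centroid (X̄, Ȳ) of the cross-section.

Part | A | x̄ᵢ | ȳᵢ | A·x̄ᵢ | A·ȳᵢ
bottom flange | 2160.00 | 76.00 | 9.00 | 164160.00 | 19440.00
web | 3840.00 | 8.00 | 138.00 | 30720.00 | 529920.00
top flange | 1540.00 | -19.00 | 269.00 | -29260.00 | 414260.00
Σ | 7540.00 |  |  | 165620.00 | 963620.00
X̄ = 165620.00 / 7540.00 = 21.97 mm
Ȳ = 963620.00 / 7540.00 = 127.80 mm

X̄ = 21.97 mm, Ȳ = 127.80 mm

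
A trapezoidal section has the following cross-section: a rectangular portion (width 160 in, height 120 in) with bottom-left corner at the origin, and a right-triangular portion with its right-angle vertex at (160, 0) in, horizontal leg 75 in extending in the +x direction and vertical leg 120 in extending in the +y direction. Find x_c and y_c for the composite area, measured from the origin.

x_c = 99.94 in, y_c = 56.20 in

rectangular portion: A = 160 × 120 = 19200.00, centroid at (80.00, 60.00).
triangular portion: A = ½·75·120 = 4500.00, centroid at (185.00, 40.00).
ΣA = 23700.00 in²
ΣAx_c = (19200.00)(80.00) + (4500.00)(185.00) = 2368500.00 in³
ΣAy_c = (19200.00)(60.00) + (4500.00)(40.00) = 1332000.00 in³
x_c = 2368500.00 / 23700.00 = 99.94 in
y_c = 1332000.00 / 23700.00 = 56.20 in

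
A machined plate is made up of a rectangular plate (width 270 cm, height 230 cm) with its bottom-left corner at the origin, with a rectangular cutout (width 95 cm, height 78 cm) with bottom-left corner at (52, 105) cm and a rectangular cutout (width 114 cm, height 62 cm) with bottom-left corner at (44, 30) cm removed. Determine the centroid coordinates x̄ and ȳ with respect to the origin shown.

x̄ = 145.57 cm, ȳ = 118.50 cm

Part | A | x̄ᵢ | ȳᵢ | A·x̄ᵢ | A·ȳᵢ
plate | 62100.00 | 135.00 | 115.00 | 8383500.00 | 7141500.00
hole 1 | -7410.00 | 99.50 | 144.00 | -737295.00 | -1067040.00
hole 2 | -7068.00 | 101.00 | 61.00 | -713868.00 | -431148.00
Σ | 47622.00 |  |  | 6932337.00 | 5643312.00
x̄ = 6932337.00 / 47622.00 = 145.57 cm
ȳ = 5643312.00 / 47622.00 = 118.50 cm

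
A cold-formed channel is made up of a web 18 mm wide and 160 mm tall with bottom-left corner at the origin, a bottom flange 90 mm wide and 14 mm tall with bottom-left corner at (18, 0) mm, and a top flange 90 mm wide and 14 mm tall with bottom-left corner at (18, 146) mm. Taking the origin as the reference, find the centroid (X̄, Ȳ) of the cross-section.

Part | A | x̄ᵢ | ȳᵢ | A·x̄ᵢ | A·ȳᵢ
web | 2880.00 | 9.00 | 80.00 | 25920.00 | 230400.00
bottom flange | 1260.00 | 63.00 | 7.00 | 79380.00 | 8820.00
top flange | 1260.00 | 63.00 | 153.00 | 79380.00 | 192780.00
Σ | 5400.00 |  |  | 184680.00 | 432000.00
X̄ = 184680.00 / 5400.00 = 34.20 mm
Ȳ = 432000.00 / 5400.00 = 80.00 mm

X̄ = 34.20 mm, Ȳ = 80.00 mm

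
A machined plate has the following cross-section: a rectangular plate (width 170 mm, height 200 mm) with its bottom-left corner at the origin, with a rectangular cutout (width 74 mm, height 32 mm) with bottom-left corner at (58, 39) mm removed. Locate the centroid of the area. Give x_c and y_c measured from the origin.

x_c = 84.25 mm, y_c = 103.37 mm

plate: A = 170 × 200 = 34000.00, centroid at (85.00, 100.00).
hole: A = −(74 × 32) = -2368.00, centroid at (95.00, 55.00).
ΣA = 31632.00 mm², ΣAx_c = 2665040.00 mm³, ΣAy_c = 3269760.00 mm³.
x_c = 2665040.00/31632.00 = 84.25 mm; y_c = 3269760.00/31632.00 = 103.37 mm.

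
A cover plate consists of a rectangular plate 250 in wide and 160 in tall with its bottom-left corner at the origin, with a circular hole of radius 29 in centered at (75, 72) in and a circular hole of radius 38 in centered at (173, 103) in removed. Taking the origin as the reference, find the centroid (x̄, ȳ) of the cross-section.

x̄ = 122.39 in, ȳ = 77.47 in

plate: A = 250 × 160 = 40000.00, centroid at (125.00, 80.00).
hole 1: A = −π·29² = -2642.08, centroid at (75.00, 72.00).
hole 2: A = −π·38² = -4536.46, centroid at (173.00, 103.00).
ΣA = 32821.46 in²
ΣAx̄ = (40000.00)(125.00) + (-2642.08)(75.00) + (-4536.46)(173.00) = 4017036.50 in³
ΣAȳ = (40000.00)(80.00) + (-2642.08)(72.00) + (-4536.46)(103.00) = 2542514.92 in³
x̄ = 4017036.50 / 32821.46 = 122.39 in
ȳ = 2542514.92 / 32821.46 = 77.47 in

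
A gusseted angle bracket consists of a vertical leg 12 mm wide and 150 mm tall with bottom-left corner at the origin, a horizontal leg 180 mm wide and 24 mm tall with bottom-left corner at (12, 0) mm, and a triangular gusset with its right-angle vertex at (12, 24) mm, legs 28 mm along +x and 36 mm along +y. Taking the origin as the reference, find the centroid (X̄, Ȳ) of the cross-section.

vertical leg: A = 12 × 150 = 1800.00, centroid at (6.00, 75.00).
horizontal leg: A = 180 × 24 = 4320.00, centroid at (102.00, 12.00).
gusset: A = ½·28·36 = 504.00, centroid at (21.33, 36.00).
ΣA = 6624.00 mm², ΣAX̄ = 462192.00 mm³, ΣAȲ = 204984.00 mm³.
X̄ = 462192.00/6624.00 = 69.78 mm; Ȳ = 204984.00/6624.00 = 30.95 mm.

X̄ = 69.78 mm, Ȳ = 30.95 mm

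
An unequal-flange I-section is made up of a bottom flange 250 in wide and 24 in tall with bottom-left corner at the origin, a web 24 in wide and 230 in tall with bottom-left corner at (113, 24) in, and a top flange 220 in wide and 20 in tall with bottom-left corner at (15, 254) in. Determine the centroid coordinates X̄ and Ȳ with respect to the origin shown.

X̄ = 125.00 in, Ȳ = 125.68 in

Part | A | x̄ᵢ | ȳᵢ | A·x̄ᵢ | A·ȳᵢ
bottom flange | 6000.00 | 125.00 | 12.00 | 750000.00 | 72000.00
web | 5520.00 | 125.00 | 139.00 | 690000.00 | 767280.00
top flange | 4400.00 | 125.00 | 264.00 | 550000.00 | 1161600.00
Σ | 15920.00 |  |  | 1990000.00 | 2000880.00
X̄ = 1990000.00 / 15920.00 = 125.00 in
Ȳ = 2000880.00 / 15920.00 = 125.68 in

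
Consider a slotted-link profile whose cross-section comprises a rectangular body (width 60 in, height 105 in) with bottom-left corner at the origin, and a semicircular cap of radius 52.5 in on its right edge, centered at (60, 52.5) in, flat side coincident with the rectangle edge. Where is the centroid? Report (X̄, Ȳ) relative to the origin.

X̄ = 51.29 in, Ȳ = 52.50 in

Part | A | x̄ᵢ | ȳᵢ | A·x̄ᵢ | A·ȳᵢ
rectangular body | 6300.00 | 30.00 | 52.50 | 189000.00 | 330750.00
semicircular end | 4329.51 | 82.28 | 52.50 | 356239.19 | 227299.14
Σ | 10629.51 |  |  | 545239.19 | 558049.14
X̄ = 545239.19 / 10629.51 = 51.29 in
Ȳ = 558049.14 / 10629.51 = 52.50 in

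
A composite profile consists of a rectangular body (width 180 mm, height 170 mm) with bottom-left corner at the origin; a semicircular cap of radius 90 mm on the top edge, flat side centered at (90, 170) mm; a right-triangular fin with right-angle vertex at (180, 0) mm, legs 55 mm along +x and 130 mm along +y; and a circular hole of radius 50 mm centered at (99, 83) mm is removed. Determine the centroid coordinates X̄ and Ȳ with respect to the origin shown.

rectangular body: A = 180 × 170 = 30600.00, centroid at (90.00, 85.00).
semicircular top: A = ½π·90² = 12723.45, centroid at (90.00, 208.20).
triangular fin: A = ½·55·130 = 3575.00, centroid at (198.33, 43.33).
hole: A = −π·50² = -7853.98, centroid at (99.00, 83.00).
ΣA = 39044.47 mm², ΣAX̄ = 3830608.01 mm³, ΣAȲ = 4753022.73 mm³.
X̄ = 3830608.01/39044.47 = 98.11 mm; Ȳ = 4753022.73/39044.47 = 121.73 mm.

X̄ = 98.11 mm, Ȳ = 121.73 mm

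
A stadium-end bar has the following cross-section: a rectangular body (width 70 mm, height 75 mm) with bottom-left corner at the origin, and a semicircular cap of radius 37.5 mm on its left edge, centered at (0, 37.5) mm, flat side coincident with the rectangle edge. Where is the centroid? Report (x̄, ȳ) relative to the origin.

Part | A | x̄ᵢ | ȳᵢ | A·x̄ᵢ | A·ȳᵢ
rectangular body | 5250.00 | 35.00 | 37.50 | 183750.00 | 196875.00
semicircular end | 2208.93 | -15.92 | 37.50 | -35156.25 | 82834.96
Σ | 7458.93 |  |  | 148593.75 | 279709.96
x̄ = 148593.75 / 7458.93 = 19.92 mm
ȳ = 279709.96 / 7458.93 = 37.50 mm

x̄ = 19.92 mm, ȳ = 37.50 mm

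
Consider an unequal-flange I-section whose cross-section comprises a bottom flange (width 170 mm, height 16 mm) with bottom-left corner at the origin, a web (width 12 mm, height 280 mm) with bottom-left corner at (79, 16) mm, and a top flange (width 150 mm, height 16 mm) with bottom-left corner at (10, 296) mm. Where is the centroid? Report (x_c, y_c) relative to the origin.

bottom flange: A = 170 × 16 = 2720.00, centroid at (85.00, 8.00).
web: A = 12 × 280 = 3360.00, centroid at (85.00, 156.00).
top flange: A = 150 × 16 = 2400.00, centroid at (85.00, 304.00).
ΣA = 8480.00 mm², ΣAx_c = 720800.00 mm³, ΣAy_c = 1275520.00 mm³.
x_c = 720800.00/8480.00 = 85.00 mm; y_c = 1275520.00/8480.00 = 150.42 mm.

x_c = 85.00 mm, y_c = 150.42 mm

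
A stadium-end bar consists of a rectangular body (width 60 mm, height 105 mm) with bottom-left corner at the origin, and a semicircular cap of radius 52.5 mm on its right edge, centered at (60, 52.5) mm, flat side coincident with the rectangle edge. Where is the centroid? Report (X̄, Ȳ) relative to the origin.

Part | A | x̄ᵢ | ȳᵢ | A·x̄ᵢ | A·ȳᵢ
rectangular body | 6300.00 | 30.00 | 52.50 | 189000.00 | 330750.00
semicircular end | 4329.51 | 82.28 | 52.50 | 356239.19 | 227299.14
Σ | 10629.51 |  |  | 545239.19 | 558049.14
X̄ = 545239.19 / 10629.51 = 51.29 mm
Ȳ = 558049.14 / 10629.51 = 52.50 mm

X̄ = 51.29 mm, Ȳ = 52.50 mm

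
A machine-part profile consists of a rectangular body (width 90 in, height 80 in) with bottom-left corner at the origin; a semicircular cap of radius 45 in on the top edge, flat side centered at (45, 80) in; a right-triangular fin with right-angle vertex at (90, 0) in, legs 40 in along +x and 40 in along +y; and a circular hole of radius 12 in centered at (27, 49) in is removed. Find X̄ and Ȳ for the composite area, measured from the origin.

X̄ = 50.11 in, Ȳ = 55.15 in

rectangular body: A = 90 × 80 = 7200.00, centroid at (45.00, 40.00).
semicircular top: A = ½π·45² = 3180.86, centroid at (45.00, 99.10).
triangular fin: A = ½·40·40 = 800.00, centroid at (103.33, 13.33).
hole: A = −π·12² = -452.39, centroid at (27.00, 49.00).
ΣA = 10728.47 in², ΣAX̄ = 537590.97 in³, ΣAȲ = 591718.59 in³.
X̄ = 537590.97/10728.47 = 50.11 in; Ȳ = 591718.59/10728.47 = 55.15 in.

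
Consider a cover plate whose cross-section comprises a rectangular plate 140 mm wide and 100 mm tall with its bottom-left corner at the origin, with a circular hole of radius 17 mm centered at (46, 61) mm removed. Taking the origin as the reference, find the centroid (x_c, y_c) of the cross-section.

Part | A | x̄ᵢ | ȳᵢ | A·x̄ᵢ | A·ȳᵢ
plate | 14000.00 | 70.00 | 50.00 | 980000.00 | 700000.00
hole | -907.92 | 46.00 | 61.00 | -41764.33 | -55383.14
Σ | 13092.08 |  |  | 938235.67 | 644616.86
x_c = 938235.67 / 13092.08 = 71.66 mm
y_c = 644616.86 / 13092.08 = 49.24 mm

x_c = 71.66 mm, y_c = 49.24 mm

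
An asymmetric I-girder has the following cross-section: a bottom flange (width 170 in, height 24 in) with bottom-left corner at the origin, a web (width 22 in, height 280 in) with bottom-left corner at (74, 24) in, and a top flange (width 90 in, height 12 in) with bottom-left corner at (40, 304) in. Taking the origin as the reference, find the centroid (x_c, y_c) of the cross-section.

x_c = 85.00 in, y_c = 123.14 in

bottom flange: A = 170 × 24 = 4080.00, centroid at (85.00, 12.00).
web: A = 22 × 280 = 6160.00, centroid at (85.00, 164.00).
top flange: A = 90 × 12 = 1080.00, centroid at (85.00, 310.00).
ΣA = 11320.00 in²
ΣAx_c = (4080.00)(85.00) + (6160.00)(85.00) + (1080.00)(85.00) = 962200.00 in³
ΣAy_c = (4080.00)(12.00) + (6160.00)(164.00) + (1080.00)(310.00) = 1394000.00 in³
x_c = 962200.00 / 11320.00 = 85.00 in
y_c = 1394000.00 / 11320.00 = 123.14 in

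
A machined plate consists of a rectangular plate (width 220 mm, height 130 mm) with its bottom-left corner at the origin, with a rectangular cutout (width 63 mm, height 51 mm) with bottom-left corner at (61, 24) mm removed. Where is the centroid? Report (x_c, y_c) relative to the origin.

x_c = 112.21 mm, y_c = 66.96 mm

plate: A = 220 × 130 = 28600.00, centroid at (110.00, 65.00).
hole: A = −(63 × 51) = -3213.00, centroid at (92.50, 49.50).
ΣA = 25387.00 mm², ΣAx_c = 2848797.50 mm³, ΣAy_c = 1699956.50 mm³.
x_c = 2848797.50/25387.00 = 112.21 mm; y_c = 1699956.50/25387.00 = 66.96 mm.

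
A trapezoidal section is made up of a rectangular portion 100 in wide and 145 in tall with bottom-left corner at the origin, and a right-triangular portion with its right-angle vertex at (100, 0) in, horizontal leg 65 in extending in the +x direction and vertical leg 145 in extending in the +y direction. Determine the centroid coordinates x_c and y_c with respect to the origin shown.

rectangular portion: A = 100 × 145 = 14500.00, centroid at (50.00, 72.50).
triangular portion: A = ½·65·145 = 4712.50, centroid at (121.67, 48.33).
ΣA = 19212.50 in², ΣAx_c = 1298354.17 in³, ΣAy_c = 1279020.83 in³.
x_c = 1298354.17/19212.50 = 67.58 in; y_c = 1279020.83/19212.50 = 66.57 in.

x_c = 67.58 in, y_c = 66.57 in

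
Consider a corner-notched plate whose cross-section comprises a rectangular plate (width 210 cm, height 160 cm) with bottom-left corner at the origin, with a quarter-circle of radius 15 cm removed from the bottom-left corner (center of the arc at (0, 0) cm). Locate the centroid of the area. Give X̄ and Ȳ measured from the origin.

plate: A = 210 × 160 = 33600.00, centroid at (105.00, 80.00).
removed quarter-circle: A = −¼π·15² = -176.71, centroid at (6.37, 6.37).
ΣA = 33423.29 cm²
ΣAX̄ = (33600.00)(105.00) + (-176.71)(6.37) = 3526875.00 cm³
ΣAȲ = (33600.00)(80.00) + (-176.71)(6.37) = 2686875.00 cm³
X̄ = 3526875.00 / 33423.29 = 105.52 cm
Ȳ = 2686875.00 / 33423.29 = 80.39 cm

X̄ = 105.52 cm, Ȳ = 80.39 cm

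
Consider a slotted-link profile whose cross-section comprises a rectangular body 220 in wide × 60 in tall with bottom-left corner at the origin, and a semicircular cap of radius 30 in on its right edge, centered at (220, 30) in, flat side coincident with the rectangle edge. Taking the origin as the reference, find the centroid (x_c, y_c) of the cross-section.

rectangular body: A = 220 × 60 = 13200.00, centroid at (110.00, 30.00).
semicircular end: A = ½π·30² = 1413.72, centroid at (232.73, 30.00).
ΣA = 14613.72 in²
ΣAx_c = (13200.00)(110.00) + (1413.72)(232.73) = 1781017.67 in³
ΣAy_c = (13200.00)(30.00) + (1413.72)(30.00) = 438411.50 in³
x_c = 1781017.67 / 14613.72 = 121.87 in
y_c = 438411.50 / 14613.72 = 30.00 in

x_c = 121.87 in, y_c = 30.00 in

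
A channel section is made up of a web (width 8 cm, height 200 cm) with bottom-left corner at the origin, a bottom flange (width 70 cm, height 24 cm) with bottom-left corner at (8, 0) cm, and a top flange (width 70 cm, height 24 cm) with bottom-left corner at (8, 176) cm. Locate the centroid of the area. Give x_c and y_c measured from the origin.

x_c = 30.42 cm, y_c = 100.00 cm

web: A = 8 × 200 = 1600.00, centroid at (4.00, 100.00).
bottom flange: A = 70 × 24 = 1680.00, centroid at (43.00, 12.00).
top flange: A = 70 × 24 = 1680.00, centroid at (43.00, 188.00).
ΣA = 4960.00 cm²
ΣAx_c = (1600.00)(4.00) + (1680.00)(43.00) + (1680.00)(43.00) = 150880.00 cm³
ΣAy_c = (1600.00)(100.00) + (1680.00)(12.00) + (1680.00)(188.00) = 496000.00 cm³
x_c = 150880.00 / 4960.00 = 30.42 cm
y_c = 496000.00 / 4960.00 = 100.00 cm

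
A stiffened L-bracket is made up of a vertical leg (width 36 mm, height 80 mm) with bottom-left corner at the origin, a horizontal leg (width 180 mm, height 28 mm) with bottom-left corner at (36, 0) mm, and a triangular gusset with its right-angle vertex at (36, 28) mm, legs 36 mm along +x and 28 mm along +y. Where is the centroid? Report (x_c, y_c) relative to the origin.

Part | A | x̄ᵢ | ȳᵢ | A·x̄ᵢ | A·ȳᵢ
vertical leg | 2880.00 | 18.00 | 40.00 | 51840.00 | 115200.00
horizontal leg | 5040.00 | 126.00 | 14.00 | 635040.00 | 70560.00
gusset | 504.00 | 48.00 | 37.33 | 24192.00 | 18816.00
Σ | 8424.00 |  |  | 711072.00 | 204576.00
x_c = 711072.00 / 8424.00 = 84.41 mm
y_c = 204576.00 / 8424.00 = 24.28 mm

x_c = 84.41 mm, y_c = 24.28 mm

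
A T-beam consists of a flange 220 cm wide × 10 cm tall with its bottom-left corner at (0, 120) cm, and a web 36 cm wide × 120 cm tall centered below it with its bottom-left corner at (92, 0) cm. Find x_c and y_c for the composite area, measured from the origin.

x_c = 110.00 cm, y_c = 81.93 cm

Part | A | x̄ᵢ | ȳᵢ | A·x̄ᵢ | A·ȳᵢ
web | 4320.00 | 110.00 | 60.00 | 475200.00 | 259200.00
flange | 2200.00 | 110.00 | 125.00 | 242000.00 | 275000.00
Σ | 6520.00 |  |  | 717200.00 | 534200.00
x_c = 717200.00 / 6520.00 = 110.00 cm
y_c = 534200.00 / 6520.00 = 81.93 cm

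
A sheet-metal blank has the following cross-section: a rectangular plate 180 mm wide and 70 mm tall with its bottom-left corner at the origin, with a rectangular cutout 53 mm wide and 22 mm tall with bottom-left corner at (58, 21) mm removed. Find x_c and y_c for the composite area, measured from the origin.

plate: A = 180 × 70 = 12600.00, centroid at (90.00, 35.00).
hole: A = −(53 × 22) = -1166.00, centroid at (84.50, 32.00).
ΣA = 11434.00 mm²
ΣAx_c = (12600.00)(90.00) + (-1166.00)(84.50) = 1035473.00 mm³
ΣAy_c = (12600.00)(35.00) + (-1166.00)(32.00) = 403688.00 mm³
x_c = 1035473.00 / 11434.00 = 90.56 mm
y_c = 403688.00 / 11434.00 = 35.31 mm

x_c = 90.56 mm, y_c = 35.31 mm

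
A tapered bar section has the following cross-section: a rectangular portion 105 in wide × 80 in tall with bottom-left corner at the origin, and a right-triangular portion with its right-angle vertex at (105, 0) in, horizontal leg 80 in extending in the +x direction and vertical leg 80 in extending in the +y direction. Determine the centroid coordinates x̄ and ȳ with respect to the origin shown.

x̄ = 74.34 in, ȳ = 36.32 in

rectangular portion: A = 105 × 80 = 8400.00, centroid at (52.50, 40.00).
triangular portion: A = ½·80·80 = 3200.00, centroid at (131.67, 26.67).
ΣA = 11600.00 in²
ΣAx̄ = (8400.00)(52.50) + (3200.00)(131.67) = 862333.33 in³
ΣAȳ = (8400.00)(40.00) + (3200.00)(26.67) = 421333.33 in³
x̄ = 862333.33 / 11600.00 = 74.34 in
ȳ = 421333.33 / 11600.00 = 36.32 in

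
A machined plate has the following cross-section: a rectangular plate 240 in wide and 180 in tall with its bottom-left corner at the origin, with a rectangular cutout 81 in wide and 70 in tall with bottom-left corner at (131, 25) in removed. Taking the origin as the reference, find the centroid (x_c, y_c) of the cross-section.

x_c = 112.22 in, y_c = 94.53 in

plate: A = 240 × 180 = 43200.00, centroid at (120.00, 90.00).
hole: A = −(81 × 70) = -5670.00, centroid at (171.50, 60.00).
ΣA = 37530.00 in², ΣAx_c = 4211595.00 in³, ΣAy_c = 3547800.00 in³.
x_c = 4211595.00/37530.00 = 112.22 in; y_c = 3547800.00/37530.00 = 94.53 in.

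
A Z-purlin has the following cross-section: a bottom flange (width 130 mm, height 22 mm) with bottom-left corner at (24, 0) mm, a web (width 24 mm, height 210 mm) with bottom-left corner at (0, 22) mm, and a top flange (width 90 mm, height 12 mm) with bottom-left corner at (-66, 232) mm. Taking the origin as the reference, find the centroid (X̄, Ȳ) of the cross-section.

Part | A | x̄ᵢ | ȳᵢ | A·x̄ᵢ | A·ȳᵢ
bottom flange | 2860.00 | 89.00 | 11.00 | 254540.00 | 31460.00
web | 5040.00 | 12.00 | 127.00 | 60480.00 | 640080.00
top flange | 1080.00 | -21.00 | 238.00 | -22680.00 | 257040.00
Σ | 8980.00 |  |  | 292340.00 | 928580.00
X̄ = 292340.00 / 8980.00 = 32.55 mm
Ȳ = 928580.00 / 8980.00 = 103.41 mm

X̄ = 32.55 mm, Ȳ = 103.41 mm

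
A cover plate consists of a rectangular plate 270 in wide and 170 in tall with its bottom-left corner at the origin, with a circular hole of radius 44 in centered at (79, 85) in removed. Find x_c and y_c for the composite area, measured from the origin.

Part | A | x̄ᵢ | ȳᵢ | A·x̄ᵢ | A·ȳᵢ
plate | 45900.00 | 135.00 | 85.00 | 6196500.00 | 3901500.00
hole | -6082.12 | 79.00 | 85.00 | -480487.75 | -516980.49
Σ | 39817.88 |  |  | 5716012.25 | 3384519.51
x_c = 5716012.25 / 39817.88 = 143.55 in
y_c = 3384519.51 / 39817.88 = 85.00 in

x_c = 143.55 in, y_c = 85.00 in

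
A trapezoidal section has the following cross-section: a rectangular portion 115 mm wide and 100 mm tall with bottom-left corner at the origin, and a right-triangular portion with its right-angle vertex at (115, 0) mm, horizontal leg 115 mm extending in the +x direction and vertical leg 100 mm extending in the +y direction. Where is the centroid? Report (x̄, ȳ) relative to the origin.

x̄ = 89.44 mm, ȳ = 44.44 mm

rectangular portion: A = 115 × 100 = 11500.00, centroid at (57.50, 50.00).
triangular portion: A = ½·115·100 = 5750.00, centroid at (153.33, 33.33).
ΣA = 17250.00 mm²
ΣAx̄ = (11500.00)(57.50) + (5750.00)(153.33) = 1542916.67 mm³
ΣAȳ = (11500.00)(50.00) + (5750.00)(33.33) = 766666.67 mm³
x̄ = 1542916.67 / 17250.00 = 89.44 mm
ȳ = 766666.67 / 17250.00 = 44.44 mm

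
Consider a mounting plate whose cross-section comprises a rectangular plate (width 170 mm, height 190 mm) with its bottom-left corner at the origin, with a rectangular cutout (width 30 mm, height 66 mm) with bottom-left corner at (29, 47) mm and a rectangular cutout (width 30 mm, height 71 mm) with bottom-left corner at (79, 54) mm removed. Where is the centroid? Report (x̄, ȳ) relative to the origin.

plate: A = 170 × 190 = 32300.00, centroid at (85.00, 95.00).
hole 1: A = −(30 × 66) = -1980.00, centroid at (44.00, 80.00).
hole 2: A = −(30 × 71) = -2130.00, centroid at (94.00, 89.50).
ΣA = 28190.00 mm², ΣAx̄ = 2458160.00 mm³, ΣAȳ = 2719465.00 mm³.
x̄ = 2458160.00/28190.00 = 87.20 mm; ȳ = 2719465.00/28190.00 = 96.47 mm.

x̄ = 87.20 mm, ȳ = 96.47 mm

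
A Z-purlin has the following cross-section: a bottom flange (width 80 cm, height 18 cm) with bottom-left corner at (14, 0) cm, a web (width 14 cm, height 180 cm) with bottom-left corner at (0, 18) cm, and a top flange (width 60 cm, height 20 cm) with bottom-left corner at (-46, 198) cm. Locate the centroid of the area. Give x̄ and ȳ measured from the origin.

x̄ = 14.77 cm, ȳ = 103.63 cm

bottom flange: A = 80 × 18 = 1440.00, centroid at (54.00, 9.00).
web: A = 14 × 180 = 2520.00, centroid at (7.00, 108.00).
top flange: A = 60 × 20 = 1200.00, centroid at (-16.00, 208.00).
ΣA = 5160.00 cm², ΣAx̄ = 76200.00 cm³, ΣAȳ = 534720.00 cm³.
x̄ = 76200.00/5160.00 = 14.77 cm; ȳ = 534720.00/5160.00 = 103.63 cm.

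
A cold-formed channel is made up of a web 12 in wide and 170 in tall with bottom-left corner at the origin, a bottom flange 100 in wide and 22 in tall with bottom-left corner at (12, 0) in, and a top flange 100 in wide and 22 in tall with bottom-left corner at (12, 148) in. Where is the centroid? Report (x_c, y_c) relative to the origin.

x_c = 44.26 in, y_c = 85.00 in

web: A = 12 × 170 = 2040.00, centroid at (6.00, 85.00).
bottom flange: A = 100 × 22 = 2200.00, centroid at (62.00, 11.00).
top flange: A = 100 × 22 = 2200.00, centroid at (62.00, 159.00).
ΣA = 6440.00 in², ΣAx_c = 285040.00 in³, ΣAy_c = 547400.00 in³.
x_c = 285040.00/6440.00 = 44.26 in; y_c = 547400.00/6440.00 = 85.00 in.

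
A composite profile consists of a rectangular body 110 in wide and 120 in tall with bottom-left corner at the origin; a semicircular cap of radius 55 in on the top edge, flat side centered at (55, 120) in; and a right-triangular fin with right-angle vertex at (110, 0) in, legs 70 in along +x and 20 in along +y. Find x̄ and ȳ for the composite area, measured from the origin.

rectangular body: A = 110 × 120 = 13200.00, centroid at (55.00, 60.00).
semicircular top: A = ½π·55² = 4751.66, centroid at (55.00, 143.34).
triangular fin: A = ½·70·20 = 700.00, centroid at (133.33, 6.67).
ΣA = 18651.66 in², ΣAx̄ = 1080674.57 in³, ΣAȳ = 1477782.40 in³.
x̄ = 1080674.57/18651.66 = 57.94 in; ȳ = 1477782.40/18651.66 = 79.23 in.

x̄ = 57.94 in, ȳ = 79.23 in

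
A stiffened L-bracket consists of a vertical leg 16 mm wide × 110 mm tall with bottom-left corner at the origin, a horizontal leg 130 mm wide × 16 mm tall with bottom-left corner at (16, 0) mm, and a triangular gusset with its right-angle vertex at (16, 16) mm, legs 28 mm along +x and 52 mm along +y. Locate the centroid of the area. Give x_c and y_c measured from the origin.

vertical leg: A = 16 × 110 = 1760.00, centroid at (8.00, 55.00).
horizontal leg: A = 130 × 16 = 2080.00, centroid at (81.00, 8.00).
gusset: A = ½·28·52 = 728.00, centroid at (25.33, 33.33).
ΣA = 4568.00 mm²
ΣAx_c = (1760.00)(8.00) + (2080.00)(81.00) + (728.00)(25.33) = 201002.67 mm³
ΣAy_c = (1760.00)(55.00) + (2080.00)(8.00) + (728.00)(33.33) = 137706.67 mm³
x_c = 201002.67 / 4568.00 = 44.00 mm
y_c = 137706.67 / 4568.00 = 30.15 mm

x_c = 44.00 mm, y_c = 30.15 mm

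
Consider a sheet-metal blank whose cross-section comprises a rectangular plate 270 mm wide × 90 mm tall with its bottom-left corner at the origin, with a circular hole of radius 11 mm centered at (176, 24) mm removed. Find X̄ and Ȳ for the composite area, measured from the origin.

plate: A = 270 × 90 = 24300.00, centroid at (135.00, 45.00).
hole: A = −π·11² = -380.13, centroid at (176.00, 24.00).
ΣA = 23919.87 mm²
ΣAX̄ = (24300.00)(135.00) + (-380.13)(176.00) = 3213596.64 mm³
ΣAȲ = (24300.00)(45.00) + (-380.13)(24.00) = 1084376.81 mm³
X̄ = 3213596.64 / 23919.87 = 134.35 mm
Ȳ = 1084376.81 / 23919.87 = 45.33 mm

X̄ = 134.35 mm, Ȳ = 45.33 mm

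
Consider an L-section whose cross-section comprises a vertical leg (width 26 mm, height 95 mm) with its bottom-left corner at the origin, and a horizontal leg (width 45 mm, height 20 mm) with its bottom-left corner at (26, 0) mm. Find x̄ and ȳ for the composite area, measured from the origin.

vertical leg: A = 26 × 95 = 2470.00, centroid at (13.00, 47.50).
horizontal leg: A = 45 × 20 = 900.00, centroid at (48.50, 10.00).
ΣA = 3370.00 mm², ΣAx̄ = 75760.00 mm³, ΣAȳ = 126325.00 mm³.
x̄ = 75760.00/3370.00 = 22.48 mm; ȳ = 126325.00/3370.00 = 37.49 mm.

x̄ = 22.48 mm, ȳ = 37.49 mm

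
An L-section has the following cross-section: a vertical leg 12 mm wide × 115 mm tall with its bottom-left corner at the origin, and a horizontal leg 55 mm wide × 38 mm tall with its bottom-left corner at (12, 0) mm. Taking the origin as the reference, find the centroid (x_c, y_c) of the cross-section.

Part | A | x̄ᵢ | ȳᵢ | A·x̄ᵢ | A·ȳᵢ
vertical leg | 1380.00 | 6.00 | 57.50 | 8280.00 | 79350.00
horizontal leg | 2090.00 | 39.50 | 19.00 | 82555.00 | 39710.00
Σ | 3470.00 |  |  | 90835.00 | 119060.00
x_c = 90835.00 / 3470.00 = 26.18 mm
y_c = 119060.00 / 3470.00 = 34.31 mm

x_c = 26.18 mm, y_c = 34.31 mm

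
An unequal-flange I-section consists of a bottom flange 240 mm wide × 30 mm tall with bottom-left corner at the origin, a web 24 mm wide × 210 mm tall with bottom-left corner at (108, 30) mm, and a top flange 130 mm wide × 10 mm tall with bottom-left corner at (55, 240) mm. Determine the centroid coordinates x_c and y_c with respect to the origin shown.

x_c = 120.00 mm, y_c = 81.75 mm

bottom flange: A = 240 × 30 = 7200.00, centroid at (120.00, 15.00).
web: A = 24 × 210 = 5040.00, centroid at (120.00, 135.00).
top flange: A = 130 × 10 = 1300.00, centroid at (120.00, 245.00).
ΣA = 13540.00 mm²
ΣAx_c = (7200.00)(120.00) + (5040.00)(120.00) + (1300.00)(120.00) = 1624800.00 mm³
ΣAy_c = (7200.00)(15.00) + (5040.00)(135.00) + (1300.00)(245.00) = 1106900.00 mm³
x_c = 1624800.00 / 13540.00 = 120.00 mm
y_c = 1106900.00 / 13540.00 = 81.75 mm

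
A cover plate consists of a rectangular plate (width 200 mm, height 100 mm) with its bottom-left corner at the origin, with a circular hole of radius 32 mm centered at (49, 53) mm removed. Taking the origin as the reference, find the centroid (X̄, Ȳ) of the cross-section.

X̄ = 109.78 mm, Ȳ = 49.42 mm

plate: A = 200 × 100 = 20000.00, centroid at (100.00, 50.00).
hole: A = −π·32² = -3216.99, centroid at (49.00, 53.00).
ΣA = 16783.01 mm², ΣAX̄ = 1842367.45 mm³, ΣAȲ = 829499.48 mm³.
X̄ = 1842367.45/16783.01 = 109.78 mm; Ȳ = 829499.48/16783.01 = 49.42 mm.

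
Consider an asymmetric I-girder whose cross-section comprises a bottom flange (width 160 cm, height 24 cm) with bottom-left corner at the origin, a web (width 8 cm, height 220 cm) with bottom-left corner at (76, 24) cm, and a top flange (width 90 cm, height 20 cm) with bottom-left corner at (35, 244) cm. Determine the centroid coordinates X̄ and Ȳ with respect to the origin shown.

Part | A | x̄ᵢ | ȳᵢ | A·x̄ᵢ | A·ȳᵢ
bottom flange | 3840.00 | 80.00 | 12.00 | 307200.00 | 46080.00
web | 1760.00 | 80.00 | 134.00 | 140800.00 | 235840.00
top flange | 1800.00 | 80.00 | 254.00 | 144000.00 | 457200.00
Σ | 7400.00 |  |  | 592000.00 | 739120.00
X̄ = 592000.00 / 7400.00 = 80.00 cm
Ȳ = 739120.00 / 7400.00 = 99.88 cm

X̄ = 80.00 cm, Ȳ = 99.88 cm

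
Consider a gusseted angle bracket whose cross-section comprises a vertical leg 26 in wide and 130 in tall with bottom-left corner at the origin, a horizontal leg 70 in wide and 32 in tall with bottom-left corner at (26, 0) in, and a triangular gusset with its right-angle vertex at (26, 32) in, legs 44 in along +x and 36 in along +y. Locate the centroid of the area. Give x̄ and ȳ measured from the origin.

vertical leg: A = 26 × 130 = 3380.00, centroid at (13.00, 65.00).
horizontal leg: A = 70 × 32 = 2240.00, centroid at (61.00, 16.00).
gusset: A = ½·44·36 = 792.00, centroid at (40.67, 44.00).
ΣA = 6412.00 in², ΣAx̄ = 212788.00 in³, ΣAȳ = 290388.00 in³.
x̄ = 212788.00/6412.00 = 33.19 in; ȳ = 290388.00/6412.00 = 45.29 in.

x̄ = 33.19 in, ȳ = 45.29 in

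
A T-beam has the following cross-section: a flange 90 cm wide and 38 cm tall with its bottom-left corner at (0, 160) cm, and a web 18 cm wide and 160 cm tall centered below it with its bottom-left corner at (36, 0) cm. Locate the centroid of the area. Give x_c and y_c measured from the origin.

x_c = 45.00 cm, y_c = 133.74 cm

Part | A | x̄ᵢ | ȳᵢ | A·x̄ᵢ | A·ȳᵢ
web | 2880.00 | 45.00 | 80.00 | 129600.00 | 230400.00
flange | 3420.00 | 45.00 | 179.00 | 153900.00 | 612180.00
Σ | 6300.00 |  |  | 283500.00 | 842580.00
x_c = 283500.00 / 6300.00 = 45.00 cm
y_c = 842580.00 / 6300.00 = 133.74 cm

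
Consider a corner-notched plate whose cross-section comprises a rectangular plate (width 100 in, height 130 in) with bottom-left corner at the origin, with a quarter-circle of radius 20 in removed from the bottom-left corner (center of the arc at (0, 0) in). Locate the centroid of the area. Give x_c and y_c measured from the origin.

x_c = 51.03 in, y_c = 66.40 in

plate: A = 100 × 130 = 13000.00, centroid at (50.00, 65.00).
removed quarter-circle: A = −¼π·20² = -314.16, centroid at (8.49, 8.49).
ΣA = 12685.84 in²
ΣAx_c = (13000.00)(50.00) + (-314.16)(8.49) = 647333.33 in³
ΣAy_c = (13000.00)(65.00) + (-314.16)(8.49) = 842333.33 in³
x_c = 647333.33 / 12685.84 = 51.03 in
y_c = 842333.33 / 12685.84 = 66.40 in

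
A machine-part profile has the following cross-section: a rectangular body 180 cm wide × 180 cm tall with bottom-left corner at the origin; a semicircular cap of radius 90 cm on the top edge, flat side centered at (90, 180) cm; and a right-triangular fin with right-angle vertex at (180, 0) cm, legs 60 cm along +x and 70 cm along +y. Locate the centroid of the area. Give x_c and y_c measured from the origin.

x_c = 94.89 cm, y_c = 121.58 cm

rectangular body: A = 180 × 180 = 32400.00, centroid at (90.00, 90.00).
semicircular top: A = ½π·90² = 12723.45, centroid at (90.00, 218.20).
triangular fin: A = ½·60·70 = 2100.00, centroid at (200.00, 23.33).
ΣA = 47223.45 cm², ΣAx_c = 4481110.52 cm³, ΣAy_c = 5741221.04 cm³.
x_c = 4481110.52/47223.45 = 94.89 cm; y_c = 5741221.04/47223.45 = 121.58 cm.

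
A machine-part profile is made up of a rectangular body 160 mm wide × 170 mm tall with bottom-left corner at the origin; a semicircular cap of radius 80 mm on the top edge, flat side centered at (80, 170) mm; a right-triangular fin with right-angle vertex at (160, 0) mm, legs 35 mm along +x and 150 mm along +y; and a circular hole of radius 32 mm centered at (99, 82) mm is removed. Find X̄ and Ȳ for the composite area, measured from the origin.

X̄ = 84.90 mm, Ȳ = 115.38 mm

rectangular body: A = 160 × 170 = 27200.00, centroid at (80.00, 85.00).
semicircular top: A = ½π·80² = 10053.10, centroid at (80.00, 203.95).
triangular fin: A = ½·35·150 = 2625.00, centroid at (171.67, 50.00).
hole: A = −π·32² = -3216.99, centroid at (99.00, 82.00).
ΣA = 36661.11 mm²
ΣAX̄ = (27200.00)(80.00) + (10053.10)(80.00) + (2625.00)(171.67) + (-3216.99)(99.00) = 3112390.62 mm³
ΣAȲ = (27200.00)(85.00) + (10053.10)(203.95) + (2625.00)(50.00) + (-3216.99)(82.00) = 4229816.48 mm³
X̄ = 3112390.62 / 36661.11 = 84.90 mm
Ȳ = 4229816.48 / 36661.11 = 115.38 mm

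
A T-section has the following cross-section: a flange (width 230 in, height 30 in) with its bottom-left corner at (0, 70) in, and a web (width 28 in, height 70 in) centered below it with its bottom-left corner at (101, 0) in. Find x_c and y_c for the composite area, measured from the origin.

x_c = 115.00 in, y_c = 73.94 in

Part | A | x̄ᵢ | ȳᵢ | A·x̄ᵢ | A·ȳᵢ
web | 1960.00 | 115.00 | 35.00 | 225400.00 | 68600.00
flange | 6900.00 | 115.00 | 85.00 | 793500.00 | 586500.00
Σ | 8860.00 |  |  | 1018900.00 | 655100.00
x_c = 1018900.00 / 8860.00 = 115.00 in
y_c = 655100.00 / 8860.00 = 73.94 in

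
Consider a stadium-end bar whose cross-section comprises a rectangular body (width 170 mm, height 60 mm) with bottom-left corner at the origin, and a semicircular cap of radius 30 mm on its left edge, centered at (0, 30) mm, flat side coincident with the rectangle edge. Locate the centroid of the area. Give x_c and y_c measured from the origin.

rectangular body: A = 170 × 60 = 10200.00, centroid at (85.00, 30.00).
semicircular end: A = ½π·30² = 1413.72, centroid at (-12.73, 30.00).
ΣA = 11613.72 mm², ΣAx_c = 849000.00 mm³, ΣAy_c = 348411.50 mm³.
x_c = 849000.00/11613.72 = 73.10 mm; y_c = 348411.50/11613.72 = 30.00 mm.

x_c = 73.10 mm, y_c = 30.00 mm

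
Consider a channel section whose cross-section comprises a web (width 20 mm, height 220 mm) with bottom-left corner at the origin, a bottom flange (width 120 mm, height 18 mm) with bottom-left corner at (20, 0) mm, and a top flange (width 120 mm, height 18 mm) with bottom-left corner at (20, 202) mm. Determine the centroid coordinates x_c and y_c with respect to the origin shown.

x_c = 44.68 mm, y_c = 110.00 mm

web: A = 20 × 220 = 4400.00, centroid at (10.00, 110.00).
bottom flange: A = 120 × 18 = 2160.00, centroid at (80.00, 9.00).
top flange: A = 120 × 18 = 2160.00, centroid at (80.00, 211.00).
ΣA = 8720.00 mm²
ΣAx_c = (4400.00)(10.00) + (2160.00)(80.00) + (2160.00)(80.00) = 389600.00 mm³
ΣAy_c = (4400.00)(110.00) + (2160.00)(9.00) + (2160.00)(211.00) = 959200.00 mm³
x_c = 389600.00 / 8720.00 = 44.68 mm
y_c = 959200.00 / 8720.00 = 110.00 mm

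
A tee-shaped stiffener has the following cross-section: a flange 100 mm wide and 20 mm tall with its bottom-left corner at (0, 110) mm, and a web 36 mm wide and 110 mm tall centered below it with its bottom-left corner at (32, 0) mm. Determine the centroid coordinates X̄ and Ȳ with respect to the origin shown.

web: A = 36 × 110 = 3960.00, centroid at (50.00, 55.00).
flange: A = 100 × 20 = 2000.00, centroid at (50.00, 120.00).
ΣA = 5960.00 mm², ΣAX̄ = 298000.00 mm³, ΣAȲ = 457800.00 mm³.
X̄ = 298000.00/5960.00 = 50.00 mm; Ȳ = 457800.00/5960.00 = 76.81 mm.

X̄ = 50.00 mm, Ȳ = 76.81 mm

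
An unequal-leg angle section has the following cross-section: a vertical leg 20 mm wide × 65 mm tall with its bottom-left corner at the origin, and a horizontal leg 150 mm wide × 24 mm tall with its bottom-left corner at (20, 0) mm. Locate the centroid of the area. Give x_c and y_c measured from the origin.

x_c = 72.45 mm, y_c = 17.44 mm

vertical leg: A = 20 × 65 = 1300.00, centroid at (10.00, 32.50).
horizontal leg: A = 150 × 24 = 3600.00, centroid at (95.00, 12.00).
ΣA = 4900.00 mm²
ΣAx_c = (1300.00)(10.00) + (3600.00)(95.00) = 355000.00 mm³
ΣAy_c = (1300.00)(32.50) + (3600.00)(12.00) = 85450.00 mm³
x_c = 355000.00 / 4900.00 = 72.45 mm
y_c = 85450.00 / 4900.00 = 17.44 mm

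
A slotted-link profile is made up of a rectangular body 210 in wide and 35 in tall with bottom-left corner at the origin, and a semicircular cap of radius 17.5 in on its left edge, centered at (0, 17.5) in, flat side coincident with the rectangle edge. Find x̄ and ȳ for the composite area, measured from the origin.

rectangular body: A = 210 × 35 = 7350.00, centroid at (105.00, 17.50).
semicircular end: A = ½π·17.5² = 481.06, centroid at (-7.43, 17.50).
ΣA = 7831.06 in², ΣAx̄ = 768177.08 in³, ΣAȳ = 137043.49 in³.
x̄ = 768177.08/7831.06 = 98.09 in; ȳ = 137043.49/7831.06 = 17.50 in.

x̄ = 98.09 in, ȳ = 17.50 in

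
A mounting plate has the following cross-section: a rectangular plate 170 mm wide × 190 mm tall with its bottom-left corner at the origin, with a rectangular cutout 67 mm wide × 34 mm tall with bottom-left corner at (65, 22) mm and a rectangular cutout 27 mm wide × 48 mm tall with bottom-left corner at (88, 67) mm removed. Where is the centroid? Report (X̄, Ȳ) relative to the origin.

X̄ = 83.19 mm, Ȳ = 99.62 mm

plate: A = 170 × 190 = 32300.00, centroid at (85.00, 95.00).
hole 1: A = −(67 × 34) = -2278.00, centroid at (98.50, 39.00).
hole 2: A = −(27 × 48) = -1296.00, centroid at (101.50, 91.00).
ΣA = 28726.00 mm²
ΣAX̄ = (32300.00)(85.00) + (-2278.00)(98.50) + (-1296.00)(101.50) = 2389573.00 mm³
ΣAȲ = (32300.00)(95.00) + (-2278.00)(39.00) + (-1296.00)(91.00) = 2861722.00 mm³
X̄ = 2389573.00 / 28726.00 = 83.19 mm
Ȳ = 2861722.00 / 28726.00 = 99.62 mm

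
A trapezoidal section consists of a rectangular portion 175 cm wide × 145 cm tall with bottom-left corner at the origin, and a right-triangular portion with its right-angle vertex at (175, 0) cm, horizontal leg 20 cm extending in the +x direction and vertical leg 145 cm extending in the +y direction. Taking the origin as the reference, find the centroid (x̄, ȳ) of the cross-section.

x̄ = 92.59 cm, ȳ = 71.19 cm

Part | A | x̄ᵢ | ȳᵢ | A·x̄ᵢ | A·ȳᵢ
rectangular portion | 25375.00 | 87.50 | 72.50 | 2220312.50 | 1839687.50
triangular portion | 1450.00 | 181.67 | 48.33 | 263416.67 | 70083.33
Σ | 26825.00 |  |  | 2483729.17 | 1909770.83
x̄ = 2483729.17 / 26825.00 = 92.59 cm
ȳ = 1909770.83 / 26825.00 = 71.19 cm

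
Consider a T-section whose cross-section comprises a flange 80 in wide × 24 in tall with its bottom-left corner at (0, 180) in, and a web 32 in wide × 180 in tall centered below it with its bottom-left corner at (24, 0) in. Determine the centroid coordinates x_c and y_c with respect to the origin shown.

x_c = 40.00 in, y_c = 115.50 in

web: A = 32 × 180 = 5760.00, centroid at (40.00, 90.00).
flange: A = 80 × 24 = 1920.00, centroid at (40.00, 192.00).
ΣA = 7680.00 in²
ΣAx_c = (5760.00)(40.00) + (1920.00)(40.00) = 307200.00 in³
ΣAy_c = (5760.00)(90.00) + (1920.00)(192.00) = 887040.00 in³
x_c = 307200.00 / 7680.00 = 40.00 in
y_c = 887040.00 / 7680.00 = 115.50 in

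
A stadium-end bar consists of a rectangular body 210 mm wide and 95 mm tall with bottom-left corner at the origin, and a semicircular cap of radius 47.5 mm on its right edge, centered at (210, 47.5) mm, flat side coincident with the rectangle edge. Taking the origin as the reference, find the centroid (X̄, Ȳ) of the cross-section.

Part | A | x̄ᵢ | ȳᵢ | A·x̄ᵢ | A·ȳᵢ
rectangular body | 19950.00 | 105.00 | 47.50 | 2094750.00 | 947625.00
semicircular end | 3544.11 | 230.16 | 47.50 | 815710.85 | 168345.19
Σ | 23494.11 |  |  | 2910460.85 | 1115970.19
X̄ = 2910460.85 / 23494.11 = 123.88 mm
Ȳ = 1115970.19 / 23494.11 = 47.50 mm

X̄ = 123.88 mm, Ȳ = 47.50 mm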